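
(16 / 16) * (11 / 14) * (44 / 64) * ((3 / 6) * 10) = 605 / 224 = 2.70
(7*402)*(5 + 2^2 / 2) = 19698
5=5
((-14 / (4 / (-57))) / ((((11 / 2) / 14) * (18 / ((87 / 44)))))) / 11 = 26999 / 5324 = 5.07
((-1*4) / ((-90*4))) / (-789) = -1 / 71010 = -0.00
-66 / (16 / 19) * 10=-3135 / 4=-783.75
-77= -77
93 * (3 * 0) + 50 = 50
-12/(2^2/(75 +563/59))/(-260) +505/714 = 4607749/2738190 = 1.68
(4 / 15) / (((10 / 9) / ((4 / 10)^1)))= 12 / 125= 0.10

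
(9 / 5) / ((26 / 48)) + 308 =20236 / 65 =311.32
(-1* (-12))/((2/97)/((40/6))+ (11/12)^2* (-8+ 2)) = -139680/58649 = -2.38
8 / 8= 1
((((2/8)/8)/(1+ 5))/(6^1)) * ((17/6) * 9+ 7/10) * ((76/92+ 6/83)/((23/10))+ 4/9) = 21613559/1138069440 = 0.02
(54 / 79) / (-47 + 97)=27 / 1975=0.01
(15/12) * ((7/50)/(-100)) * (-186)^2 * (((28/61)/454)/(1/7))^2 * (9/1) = -1308273687/47934852250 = -0.03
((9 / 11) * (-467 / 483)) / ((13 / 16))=-22416 / 23023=-0.97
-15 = -15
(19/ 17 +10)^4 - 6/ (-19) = 24244308105/ 1586899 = 15277.79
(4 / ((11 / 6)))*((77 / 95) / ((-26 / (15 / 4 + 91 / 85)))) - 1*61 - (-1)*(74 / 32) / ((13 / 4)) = -25452801 / 419900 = -60.62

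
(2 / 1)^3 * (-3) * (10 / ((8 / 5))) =-150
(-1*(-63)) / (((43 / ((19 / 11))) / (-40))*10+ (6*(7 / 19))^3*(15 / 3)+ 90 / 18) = 576156 / 482729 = 1.19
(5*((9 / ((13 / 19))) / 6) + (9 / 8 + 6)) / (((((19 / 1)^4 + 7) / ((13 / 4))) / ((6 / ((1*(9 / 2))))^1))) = 0.00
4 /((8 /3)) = 3 /2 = 1.50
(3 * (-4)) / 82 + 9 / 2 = 4.35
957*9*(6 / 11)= 4698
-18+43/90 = -1577/90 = -17.52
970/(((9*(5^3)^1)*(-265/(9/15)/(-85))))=0.17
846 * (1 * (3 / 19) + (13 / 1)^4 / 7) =459107280 / 133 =3451934.44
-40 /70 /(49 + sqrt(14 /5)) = -20 /1713 + 4*sqrt(70) /83937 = -0.01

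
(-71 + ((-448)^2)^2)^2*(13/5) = 4218882775890923002265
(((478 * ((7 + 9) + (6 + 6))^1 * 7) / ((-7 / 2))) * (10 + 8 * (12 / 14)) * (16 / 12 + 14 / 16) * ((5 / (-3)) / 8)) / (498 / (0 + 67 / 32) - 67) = 250363255 / 206046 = 1215.08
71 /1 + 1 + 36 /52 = 945 /13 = 72.69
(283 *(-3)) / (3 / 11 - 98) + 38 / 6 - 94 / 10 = 18127 / 3225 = 5.62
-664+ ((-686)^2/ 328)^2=13836822465/ 6724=2057826.07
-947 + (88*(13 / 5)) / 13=-4647 / 5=-929.40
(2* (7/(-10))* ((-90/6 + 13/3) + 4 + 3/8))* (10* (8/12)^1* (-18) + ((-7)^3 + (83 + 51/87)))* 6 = -11630171/580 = -20052.02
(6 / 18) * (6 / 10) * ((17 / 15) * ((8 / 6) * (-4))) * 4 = -1088 / 225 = -4.84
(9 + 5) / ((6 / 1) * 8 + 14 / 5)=35 / 127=0.28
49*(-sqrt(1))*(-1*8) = 392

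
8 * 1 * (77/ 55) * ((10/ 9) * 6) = 224/ 3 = 74.67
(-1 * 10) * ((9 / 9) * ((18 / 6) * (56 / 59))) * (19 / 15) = -2128 / 59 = -36.07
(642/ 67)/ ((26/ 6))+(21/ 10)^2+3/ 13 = 596811/ 87100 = 6.85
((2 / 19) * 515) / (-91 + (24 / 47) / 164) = -1984810 / 3331669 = -0.60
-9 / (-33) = 3 / 11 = 0.27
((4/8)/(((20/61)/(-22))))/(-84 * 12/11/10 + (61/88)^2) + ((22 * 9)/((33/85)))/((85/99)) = 201008390/336211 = 597.86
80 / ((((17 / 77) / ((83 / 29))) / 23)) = 11759440 / 493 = 23852.82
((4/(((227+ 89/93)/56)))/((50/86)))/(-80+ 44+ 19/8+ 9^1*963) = 447888/2287844375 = 0.00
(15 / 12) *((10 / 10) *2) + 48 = 101 / 2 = 50.50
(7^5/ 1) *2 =33614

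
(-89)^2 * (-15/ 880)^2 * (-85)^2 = 16627.81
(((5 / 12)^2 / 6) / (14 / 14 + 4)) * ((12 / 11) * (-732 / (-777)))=305 / 51282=0.01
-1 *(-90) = 90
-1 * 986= -986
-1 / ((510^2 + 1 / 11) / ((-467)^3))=1120323193 / 2861101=391.57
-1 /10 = -0.10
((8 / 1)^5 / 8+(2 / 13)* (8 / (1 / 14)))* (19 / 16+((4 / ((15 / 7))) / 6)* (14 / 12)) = 3730786 / 585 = 6377.41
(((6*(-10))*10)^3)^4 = 2176782336000000000000000000000000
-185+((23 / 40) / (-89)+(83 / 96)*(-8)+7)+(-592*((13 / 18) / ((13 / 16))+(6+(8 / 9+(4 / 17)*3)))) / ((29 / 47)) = -131492359061 / 15795720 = -8324.56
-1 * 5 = -5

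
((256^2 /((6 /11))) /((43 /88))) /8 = 3964928 /129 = 30735.88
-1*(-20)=20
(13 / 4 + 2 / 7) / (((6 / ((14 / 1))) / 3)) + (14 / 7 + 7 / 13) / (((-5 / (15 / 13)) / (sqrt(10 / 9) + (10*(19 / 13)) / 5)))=202455 / 8788 - 33*sqrt(10) / 169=22.42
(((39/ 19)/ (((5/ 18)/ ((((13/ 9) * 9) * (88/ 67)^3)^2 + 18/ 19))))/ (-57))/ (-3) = 116440722336312348/ 3102270216485855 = 37.53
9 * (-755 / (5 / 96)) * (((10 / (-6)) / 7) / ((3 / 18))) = 1304640 / 7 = 186377.14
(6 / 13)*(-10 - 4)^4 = 17730.46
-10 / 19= -0.53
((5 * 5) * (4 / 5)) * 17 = 340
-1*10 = -10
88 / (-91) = -88 / 91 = -0.97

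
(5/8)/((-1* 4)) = -5/32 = -0.16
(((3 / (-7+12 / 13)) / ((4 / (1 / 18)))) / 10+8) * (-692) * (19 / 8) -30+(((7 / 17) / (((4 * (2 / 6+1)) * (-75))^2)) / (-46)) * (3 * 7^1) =-390739616712839 / 29653440000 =-13176.87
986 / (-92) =-493 / 46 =-10.72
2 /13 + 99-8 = 1185 /13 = 91.15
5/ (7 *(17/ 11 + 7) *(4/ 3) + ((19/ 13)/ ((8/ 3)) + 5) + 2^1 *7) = 17160/ 340817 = 0.05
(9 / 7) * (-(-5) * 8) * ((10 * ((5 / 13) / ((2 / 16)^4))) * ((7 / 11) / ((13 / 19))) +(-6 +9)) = 9807831720 / 13013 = 753694.90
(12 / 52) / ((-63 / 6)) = -2 / 91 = -0.02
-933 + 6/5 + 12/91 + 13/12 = -5080993/5460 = -930.58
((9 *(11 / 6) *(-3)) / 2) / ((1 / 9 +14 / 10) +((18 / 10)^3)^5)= -27191162109375 / 7413740911657364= -0.00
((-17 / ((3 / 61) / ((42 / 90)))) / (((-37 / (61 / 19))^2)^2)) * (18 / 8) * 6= -301520879457 / 2442425356810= -0.12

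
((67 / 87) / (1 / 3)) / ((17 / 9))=1.22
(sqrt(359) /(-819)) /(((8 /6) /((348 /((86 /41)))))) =-2.88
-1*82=-82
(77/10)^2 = 5929/100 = 59.29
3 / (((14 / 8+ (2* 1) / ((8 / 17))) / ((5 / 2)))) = 5 / 4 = 1.25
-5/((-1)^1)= 5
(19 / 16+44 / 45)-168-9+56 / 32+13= -115261 / 720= -160.08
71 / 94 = 0.76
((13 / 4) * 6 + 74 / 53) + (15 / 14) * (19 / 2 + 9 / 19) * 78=6022745 / 7049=854.41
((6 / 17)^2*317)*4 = 45648 / 289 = 157.95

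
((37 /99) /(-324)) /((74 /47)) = -47 /64152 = -0.00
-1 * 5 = -5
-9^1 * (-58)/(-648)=-29/36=-0.81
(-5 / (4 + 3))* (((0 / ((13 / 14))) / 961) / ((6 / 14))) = 0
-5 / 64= -0.08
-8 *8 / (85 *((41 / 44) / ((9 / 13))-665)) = 25344 / 22338595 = 0.00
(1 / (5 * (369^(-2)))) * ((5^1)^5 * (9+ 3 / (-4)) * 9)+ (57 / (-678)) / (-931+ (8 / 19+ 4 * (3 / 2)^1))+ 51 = 50172442887459581 / 7940284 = 6318721457.25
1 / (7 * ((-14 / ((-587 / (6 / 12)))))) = 587 / 49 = 11.98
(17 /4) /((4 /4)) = 17 /4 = 4.25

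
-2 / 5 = -0.40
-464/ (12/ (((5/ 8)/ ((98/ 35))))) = -725/ 84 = -8.63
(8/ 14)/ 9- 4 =-248/ 63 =-3.94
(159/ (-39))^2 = 2809/ 169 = 16.62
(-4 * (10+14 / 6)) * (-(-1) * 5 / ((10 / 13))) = -962 / 3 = -320.67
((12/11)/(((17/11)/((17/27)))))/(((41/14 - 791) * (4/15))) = -70/33099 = -0.00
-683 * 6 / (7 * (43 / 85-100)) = 116110 / 19733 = 5.88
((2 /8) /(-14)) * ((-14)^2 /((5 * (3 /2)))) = -7 /15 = -0.47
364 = 364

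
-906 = -906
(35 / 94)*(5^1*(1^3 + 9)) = 18.62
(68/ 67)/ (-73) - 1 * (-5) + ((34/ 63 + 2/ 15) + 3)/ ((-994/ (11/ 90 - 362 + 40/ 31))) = 26996980878893/ 4272664617900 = 6.32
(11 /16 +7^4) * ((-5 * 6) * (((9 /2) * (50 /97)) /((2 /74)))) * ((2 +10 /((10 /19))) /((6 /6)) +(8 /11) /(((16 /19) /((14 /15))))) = -575508690225 /4268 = -134842710.92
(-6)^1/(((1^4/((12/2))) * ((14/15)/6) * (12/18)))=-2430/7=-347.14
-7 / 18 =-0.39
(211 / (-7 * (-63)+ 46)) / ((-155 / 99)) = -20889 / 75485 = -0.28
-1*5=-5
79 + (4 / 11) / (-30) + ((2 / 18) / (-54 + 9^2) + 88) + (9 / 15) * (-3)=2207791 / 13365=165.19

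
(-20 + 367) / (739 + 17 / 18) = 6246 / 13319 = 0.47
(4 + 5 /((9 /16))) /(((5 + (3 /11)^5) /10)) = 93409580 /3624741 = 25.77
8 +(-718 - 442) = -1152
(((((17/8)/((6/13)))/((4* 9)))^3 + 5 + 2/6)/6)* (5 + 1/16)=27529622405/6115295232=4.50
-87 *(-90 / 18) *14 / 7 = 870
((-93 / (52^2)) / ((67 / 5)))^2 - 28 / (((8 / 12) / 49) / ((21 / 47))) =-1418494453510257 / 1542626678528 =-919.53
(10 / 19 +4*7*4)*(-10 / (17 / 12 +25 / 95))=-256560 / 383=-669.87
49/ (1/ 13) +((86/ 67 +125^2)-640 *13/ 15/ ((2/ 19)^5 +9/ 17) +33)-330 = 66825990036701/ 4479372435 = 14918.61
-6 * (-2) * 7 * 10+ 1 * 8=848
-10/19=-0.53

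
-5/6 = -0.83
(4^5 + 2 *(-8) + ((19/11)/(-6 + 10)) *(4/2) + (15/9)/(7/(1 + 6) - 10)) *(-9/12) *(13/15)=-1557803/2376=-655.64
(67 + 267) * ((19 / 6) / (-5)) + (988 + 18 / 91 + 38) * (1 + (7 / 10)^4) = 362084869 / 341250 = 1061.05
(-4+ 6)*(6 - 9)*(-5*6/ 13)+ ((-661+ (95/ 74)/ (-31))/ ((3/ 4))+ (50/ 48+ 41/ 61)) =-6300260671/ 7276568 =-865.83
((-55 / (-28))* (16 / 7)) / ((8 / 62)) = 1705 / 49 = 34.80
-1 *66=-66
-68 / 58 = -34 / 29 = -1.17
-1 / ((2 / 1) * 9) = -1 / 18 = -0.06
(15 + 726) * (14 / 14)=741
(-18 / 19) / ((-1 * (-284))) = -0.00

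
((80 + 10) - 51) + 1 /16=625 /16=39.06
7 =7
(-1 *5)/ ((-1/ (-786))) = -3930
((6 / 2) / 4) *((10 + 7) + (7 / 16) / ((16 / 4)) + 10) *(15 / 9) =8675 / 256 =33.89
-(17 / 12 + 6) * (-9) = 267 / 4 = 66.75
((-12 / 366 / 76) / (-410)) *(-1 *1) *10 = -1 / 95038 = -0.00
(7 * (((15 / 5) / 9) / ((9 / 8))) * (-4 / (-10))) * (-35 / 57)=-784 / 1539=-0.51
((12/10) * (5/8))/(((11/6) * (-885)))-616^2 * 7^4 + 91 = -5912868734853/6490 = -911073765.00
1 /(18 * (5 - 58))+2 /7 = 1901 /6678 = 0.28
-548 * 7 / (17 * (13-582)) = 3836 / 9673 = 0.40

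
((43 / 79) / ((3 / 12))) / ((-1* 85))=-172 / 6715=-0.03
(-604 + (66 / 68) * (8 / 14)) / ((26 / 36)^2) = -23266440 / 20111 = -1156.90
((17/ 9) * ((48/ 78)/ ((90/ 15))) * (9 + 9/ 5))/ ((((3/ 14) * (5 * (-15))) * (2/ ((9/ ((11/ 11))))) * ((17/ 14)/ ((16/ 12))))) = -3136/ 4875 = -0.64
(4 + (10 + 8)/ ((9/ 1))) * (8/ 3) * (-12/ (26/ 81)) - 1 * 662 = -16382/ 13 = -1260.15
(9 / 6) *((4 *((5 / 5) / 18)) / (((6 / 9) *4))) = 1 / 8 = 0.12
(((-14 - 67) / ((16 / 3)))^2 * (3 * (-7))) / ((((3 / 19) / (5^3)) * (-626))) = 981689625 / 160256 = 6125.76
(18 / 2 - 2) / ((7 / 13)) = 13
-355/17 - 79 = -1698/17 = -99.88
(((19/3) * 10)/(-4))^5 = -7737809375/7776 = -995088.65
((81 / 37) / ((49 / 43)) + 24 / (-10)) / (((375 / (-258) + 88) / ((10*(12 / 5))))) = -995536 / 7496755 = -0.13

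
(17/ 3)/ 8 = 0.71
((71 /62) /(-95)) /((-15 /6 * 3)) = 71 /44175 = 0.00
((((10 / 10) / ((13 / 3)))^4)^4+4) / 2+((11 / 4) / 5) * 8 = 42586662987938743429 / 6654166091831798410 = 6.40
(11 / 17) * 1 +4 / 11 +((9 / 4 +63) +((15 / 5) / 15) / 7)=1735453 / 26180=66.29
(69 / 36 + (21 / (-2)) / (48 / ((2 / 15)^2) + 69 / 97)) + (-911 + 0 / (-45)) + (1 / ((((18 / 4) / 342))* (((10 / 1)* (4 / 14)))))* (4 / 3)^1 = -4577230061 / 5239380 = -873.62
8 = 8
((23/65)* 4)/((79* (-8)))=-23/10270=-0.00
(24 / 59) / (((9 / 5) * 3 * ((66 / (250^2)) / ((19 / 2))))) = 11875000 / 17523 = 677.68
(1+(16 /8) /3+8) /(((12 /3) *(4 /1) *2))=29 /96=0.30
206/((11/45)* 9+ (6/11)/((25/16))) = 56650/701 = 80.81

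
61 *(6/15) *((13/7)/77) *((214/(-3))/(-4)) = 84851/8085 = 10.49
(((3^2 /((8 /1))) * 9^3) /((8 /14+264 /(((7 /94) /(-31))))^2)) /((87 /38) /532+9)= 270800901 /35909266368555728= 0.00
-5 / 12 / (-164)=5 / 1968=0.00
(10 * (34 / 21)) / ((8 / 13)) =26.31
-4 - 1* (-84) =80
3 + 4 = 7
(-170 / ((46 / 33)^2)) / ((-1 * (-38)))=-92565 / 40204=-2.30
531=531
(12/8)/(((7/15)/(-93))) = -4185/14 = -298.93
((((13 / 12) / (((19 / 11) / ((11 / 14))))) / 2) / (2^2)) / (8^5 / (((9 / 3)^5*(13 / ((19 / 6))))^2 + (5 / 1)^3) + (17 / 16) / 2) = 7339970209 / 67225002342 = 0.11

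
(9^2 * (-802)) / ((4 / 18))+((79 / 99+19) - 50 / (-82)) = -1186480576 / 4059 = -292308.59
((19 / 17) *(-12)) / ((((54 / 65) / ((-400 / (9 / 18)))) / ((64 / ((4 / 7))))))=1446483.66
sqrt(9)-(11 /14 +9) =-95 /14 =-6.79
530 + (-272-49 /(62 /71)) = 201.89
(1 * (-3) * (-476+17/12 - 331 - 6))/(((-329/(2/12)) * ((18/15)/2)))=-48695/23688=-2.06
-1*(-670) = 670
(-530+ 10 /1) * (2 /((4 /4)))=-1040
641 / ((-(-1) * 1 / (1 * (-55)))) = -35255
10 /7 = 1.43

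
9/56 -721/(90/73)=-1473319/2520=-584.65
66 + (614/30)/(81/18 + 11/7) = 88448/1275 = 69.37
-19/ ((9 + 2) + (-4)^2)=-19/ 27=-0.70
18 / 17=1.06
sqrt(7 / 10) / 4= sqrt(70) / 40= 0.21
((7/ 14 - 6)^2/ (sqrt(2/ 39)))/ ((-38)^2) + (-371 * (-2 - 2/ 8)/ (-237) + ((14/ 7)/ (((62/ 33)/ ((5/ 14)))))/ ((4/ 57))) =121 * sqrt(78)/ 11552 + 259953/ 137144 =1.99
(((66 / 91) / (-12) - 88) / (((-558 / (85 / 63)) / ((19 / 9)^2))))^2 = 251671096581025 / 279472398935184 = 0.90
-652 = -652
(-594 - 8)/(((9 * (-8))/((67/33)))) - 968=-951.02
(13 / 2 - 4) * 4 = 10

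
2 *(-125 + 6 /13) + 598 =4536 /13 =348.92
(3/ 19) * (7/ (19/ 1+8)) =7/ 171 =0.04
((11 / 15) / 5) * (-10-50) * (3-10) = 308 / 5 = 61.60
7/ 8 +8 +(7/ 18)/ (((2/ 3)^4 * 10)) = 2903/ 320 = 9.07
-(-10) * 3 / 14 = 15 / 7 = 2.14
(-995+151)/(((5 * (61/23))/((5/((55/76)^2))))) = -112123712/184525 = -607.63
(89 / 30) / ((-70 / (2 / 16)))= -89 / 16800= -0.01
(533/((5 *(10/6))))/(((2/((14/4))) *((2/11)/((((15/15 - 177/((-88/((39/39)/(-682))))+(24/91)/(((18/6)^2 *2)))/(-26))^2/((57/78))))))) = 11265465691257161/8832039446630400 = 1.28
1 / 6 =0.17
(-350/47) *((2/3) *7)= -4900/141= -34.75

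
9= 9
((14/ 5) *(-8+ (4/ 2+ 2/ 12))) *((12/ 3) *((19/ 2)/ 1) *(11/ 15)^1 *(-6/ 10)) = 20482/ 75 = 273.09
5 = 5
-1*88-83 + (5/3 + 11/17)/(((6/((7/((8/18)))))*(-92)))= -1070189/6256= -171.07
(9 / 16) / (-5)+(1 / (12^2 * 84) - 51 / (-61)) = 2669741 / 3689280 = 0.72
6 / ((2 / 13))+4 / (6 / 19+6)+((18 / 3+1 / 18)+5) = 50.69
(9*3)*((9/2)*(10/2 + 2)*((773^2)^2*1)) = 607326580835541/2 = 303663290417770.50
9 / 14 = 0.64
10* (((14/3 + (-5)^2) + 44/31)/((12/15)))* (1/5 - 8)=-187915/62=-3030.89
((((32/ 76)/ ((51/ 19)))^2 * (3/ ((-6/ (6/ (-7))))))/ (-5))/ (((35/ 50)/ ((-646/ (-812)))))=-1216/ 507297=-0.00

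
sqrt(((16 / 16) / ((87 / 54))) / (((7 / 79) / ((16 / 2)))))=7.49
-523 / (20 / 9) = -4707 / 20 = -235.35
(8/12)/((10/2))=2/15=0.13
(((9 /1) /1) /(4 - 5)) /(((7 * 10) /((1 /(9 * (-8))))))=1 /560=0.00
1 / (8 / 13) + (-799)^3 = -4080659179 / 8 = -510082397.38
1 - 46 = -45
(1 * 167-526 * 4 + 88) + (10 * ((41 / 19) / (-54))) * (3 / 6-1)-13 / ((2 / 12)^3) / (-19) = -1745237 / 1026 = -1701.01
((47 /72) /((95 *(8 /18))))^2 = 2209 /9241600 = 0.00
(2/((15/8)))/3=16/45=0.36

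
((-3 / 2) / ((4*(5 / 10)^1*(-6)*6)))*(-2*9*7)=-21 / 8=-2.62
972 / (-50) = -486 / 25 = -19.44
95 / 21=4.52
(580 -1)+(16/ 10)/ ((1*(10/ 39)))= 14631/ 25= 585.24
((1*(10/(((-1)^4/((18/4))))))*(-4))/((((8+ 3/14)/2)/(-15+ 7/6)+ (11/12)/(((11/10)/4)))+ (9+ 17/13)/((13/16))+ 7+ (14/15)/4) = -265110300/33810629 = -7.84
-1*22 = -22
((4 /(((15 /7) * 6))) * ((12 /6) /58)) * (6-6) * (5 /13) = 0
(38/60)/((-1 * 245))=-19/7350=-0.00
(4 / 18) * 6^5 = 1728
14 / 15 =0.93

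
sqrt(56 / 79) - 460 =-460+2 * sqrt(1106) / 79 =-459.16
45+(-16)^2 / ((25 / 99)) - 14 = 26119 / 25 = 1044.76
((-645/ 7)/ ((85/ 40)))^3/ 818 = -68694048000/ 689230031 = -99.67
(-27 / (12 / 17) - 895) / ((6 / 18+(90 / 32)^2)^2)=-550453248 / 40081561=-13.73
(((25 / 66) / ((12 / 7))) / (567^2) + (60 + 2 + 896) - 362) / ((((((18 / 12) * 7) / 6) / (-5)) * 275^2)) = -0.02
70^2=4900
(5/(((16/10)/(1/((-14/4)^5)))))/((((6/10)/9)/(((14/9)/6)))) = -500/21609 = -0.02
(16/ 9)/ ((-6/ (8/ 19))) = -64/ 513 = -0.12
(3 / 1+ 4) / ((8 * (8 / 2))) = 7 / 32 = 0.22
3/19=0.16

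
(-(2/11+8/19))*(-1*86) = 10836/209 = 51.85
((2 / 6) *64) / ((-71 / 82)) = -5248 / 213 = -24.64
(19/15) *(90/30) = 19/5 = 3.80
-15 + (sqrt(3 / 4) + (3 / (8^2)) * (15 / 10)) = -14.06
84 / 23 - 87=-83.35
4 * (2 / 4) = 2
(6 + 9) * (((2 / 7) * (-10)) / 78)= -50 / 91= -0.55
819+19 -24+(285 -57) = 1042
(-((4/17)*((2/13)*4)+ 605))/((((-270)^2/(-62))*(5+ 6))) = 1381949/29536650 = 0.05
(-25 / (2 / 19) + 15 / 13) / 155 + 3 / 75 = -29919 / 20150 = -1.48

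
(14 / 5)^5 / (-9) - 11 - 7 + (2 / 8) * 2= -2060023 / 56250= -36.62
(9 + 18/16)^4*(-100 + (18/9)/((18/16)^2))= -1059161913/1024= -1034337.81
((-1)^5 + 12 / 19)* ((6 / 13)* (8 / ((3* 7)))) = -16 / 247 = -0.06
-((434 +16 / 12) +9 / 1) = -1333 / 3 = -444.33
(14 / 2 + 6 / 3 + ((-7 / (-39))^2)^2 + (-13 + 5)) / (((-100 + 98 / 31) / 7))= -251268857 / 3472474941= -0.07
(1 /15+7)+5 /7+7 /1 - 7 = 817 /105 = 7.78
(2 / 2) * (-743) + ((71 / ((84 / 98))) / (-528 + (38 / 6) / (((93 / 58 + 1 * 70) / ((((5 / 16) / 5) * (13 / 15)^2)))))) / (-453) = -1328470016172533 / 1787982012631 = -743.00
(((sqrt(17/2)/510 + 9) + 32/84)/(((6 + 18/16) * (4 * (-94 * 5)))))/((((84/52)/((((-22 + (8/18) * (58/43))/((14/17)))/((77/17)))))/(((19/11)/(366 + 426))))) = 915161 * sqrt(34)/1614274026472800 + 3064874189/564995909265480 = 0.00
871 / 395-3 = -314 / 395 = -0.79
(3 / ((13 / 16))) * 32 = 118.15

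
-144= -144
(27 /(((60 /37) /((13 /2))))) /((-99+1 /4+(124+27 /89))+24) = 29637 /13570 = 2.18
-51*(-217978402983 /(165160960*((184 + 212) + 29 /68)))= 188987275386261 /1113060999680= 169.79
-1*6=-6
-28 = -28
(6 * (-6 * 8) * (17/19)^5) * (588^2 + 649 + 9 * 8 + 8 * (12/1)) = -141715313791776/2476099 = -57233298.75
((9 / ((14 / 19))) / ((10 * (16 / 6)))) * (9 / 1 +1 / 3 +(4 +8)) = 342 / 35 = 9.77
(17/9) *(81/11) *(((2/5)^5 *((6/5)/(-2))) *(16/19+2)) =-0.24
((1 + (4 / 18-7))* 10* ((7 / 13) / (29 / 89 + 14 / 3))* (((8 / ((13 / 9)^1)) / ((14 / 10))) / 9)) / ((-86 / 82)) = 5838400 / 2235441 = 2.61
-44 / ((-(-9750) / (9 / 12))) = -11 / 3250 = -0.00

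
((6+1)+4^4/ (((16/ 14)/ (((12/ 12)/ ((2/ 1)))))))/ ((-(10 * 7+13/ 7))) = -833/ 503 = -1.66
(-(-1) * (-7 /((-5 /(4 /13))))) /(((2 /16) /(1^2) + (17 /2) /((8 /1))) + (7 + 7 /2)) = 448 /12155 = 0.04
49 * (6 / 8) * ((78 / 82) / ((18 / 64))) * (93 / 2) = 5779.61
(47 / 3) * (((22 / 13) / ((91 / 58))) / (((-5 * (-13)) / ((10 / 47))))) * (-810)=-689040 / 15379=-44.80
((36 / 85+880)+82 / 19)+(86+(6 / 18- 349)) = 3013942 / 4845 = 622.07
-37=-37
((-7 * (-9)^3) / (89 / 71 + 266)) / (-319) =-120771 / 2017675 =-0.06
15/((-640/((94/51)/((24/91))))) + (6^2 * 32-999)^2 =611251531/26112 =23408.84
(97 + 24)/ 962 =121/ 962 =0.13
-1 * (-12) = 12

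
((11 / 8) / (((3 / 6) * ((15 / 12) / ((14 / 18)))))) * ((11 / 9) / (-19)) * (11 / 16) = -9317 / 123120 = -0.08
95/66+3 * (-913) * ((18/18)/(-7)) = 181439/462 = 392.73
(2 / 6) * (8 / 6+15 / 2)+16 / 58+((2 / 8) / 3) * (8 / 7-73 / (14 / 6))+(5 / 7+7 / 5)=103141 / 36540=2.82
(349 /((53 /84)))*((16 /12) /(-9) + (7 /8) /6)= -2443 /1908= -1.28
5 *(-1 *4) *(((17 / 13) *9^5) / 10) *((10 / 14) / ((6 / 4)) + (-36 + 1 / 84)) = 998144613 / 182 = 5484311.06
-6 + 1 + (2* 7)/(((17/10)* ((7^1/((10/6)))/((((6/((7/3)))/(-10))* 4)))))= -835/119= -7.02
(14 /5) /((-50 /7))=-0.39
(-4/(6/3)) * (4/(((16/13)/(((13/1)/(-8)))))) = 169/16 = 10.56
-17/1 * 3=-51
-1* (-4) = 4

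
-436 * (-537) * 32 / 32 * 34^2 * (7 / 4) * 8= 3789192288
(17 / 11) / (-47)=-17 / 517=-0.03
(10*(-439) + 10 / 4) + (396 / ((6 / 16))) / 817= -7167063 / 1634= -4386.21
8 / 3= 2.67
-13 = -13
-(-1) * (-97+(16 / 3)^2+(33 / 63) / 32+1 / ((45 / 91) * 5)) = -3433991 / 50400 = -68.13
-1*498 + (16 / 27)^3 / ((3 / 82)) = -492.31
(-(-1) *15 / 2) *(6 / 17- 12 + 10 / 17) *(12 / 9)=-110.59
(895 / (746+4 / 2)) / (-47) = -895 / 35156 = -0.03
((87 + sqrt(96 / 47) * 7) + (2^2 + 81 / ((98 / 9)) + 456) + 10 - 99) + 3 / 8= 28 * sqrt(282) / 47 + 182599 / 392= 475.82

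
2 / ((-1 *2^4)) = -1 / 8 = -0.12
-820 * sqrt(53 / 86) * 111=-45510 * sqrt(4558) / 43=-71453.83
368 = 368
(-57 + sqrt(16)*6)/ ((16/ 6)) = -99/ 8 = -12.38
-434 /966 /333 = -31 /22977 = -0.00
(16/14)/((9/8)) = 64/63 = 1.02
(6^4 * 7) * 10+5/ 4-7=362857/ 4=90714.25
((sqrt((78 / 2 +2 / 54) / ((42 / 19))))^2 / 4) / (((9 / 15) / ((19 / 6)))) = 951235 / 40824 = 23.30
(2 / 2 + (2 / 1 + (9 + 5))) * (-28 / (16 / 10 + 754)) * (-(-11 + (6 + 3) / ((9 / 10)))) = -1190 / 1889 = -0.63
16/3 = 5.33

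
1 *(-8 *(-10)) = 80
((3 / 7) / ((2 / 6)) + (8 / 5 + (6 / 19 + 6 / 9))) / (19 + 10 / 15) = 7717 / 39235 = 0.20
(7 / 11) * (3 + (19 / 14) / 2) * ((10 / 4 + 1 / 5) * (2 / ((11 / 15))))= 8343 / 484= 17.24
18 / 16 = 9 / 8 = 1.12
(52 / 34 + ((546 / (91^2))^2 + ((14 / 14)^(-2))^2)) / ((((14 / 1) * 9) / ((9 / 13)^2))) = 3210255 / 333078382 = 0.01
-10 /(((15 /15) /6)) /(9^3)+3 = 709 /243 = 2.92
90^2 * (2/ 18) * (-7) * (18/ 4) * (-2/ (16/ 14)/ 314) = 158.00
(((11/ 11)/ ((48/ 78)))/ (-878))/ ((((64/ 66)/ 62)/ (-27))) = 359073/ 112384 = 3.20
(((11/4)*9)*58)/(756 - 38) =2.00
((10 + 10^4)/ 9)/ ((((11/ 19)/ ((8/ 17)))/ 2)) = 276640/ 153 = 1808.10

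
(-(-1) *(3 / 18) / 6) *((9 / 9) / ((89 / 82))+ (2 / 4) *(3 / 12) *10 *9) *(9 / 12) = 4333 / 17088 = 0.25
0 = 0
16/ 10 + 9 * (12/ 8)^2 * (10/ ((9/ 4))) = 458/ 5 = 91.60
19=19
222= 222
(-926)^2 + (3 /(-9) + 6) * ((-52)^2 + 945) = 2634461 /3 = 878153.67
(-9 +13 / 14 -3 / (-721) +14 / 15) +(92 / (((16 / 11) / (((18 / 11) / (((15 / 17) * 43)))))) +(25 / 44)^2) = -3676212811 / 900327120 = -4.08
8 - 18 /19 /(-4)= 313 /38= 8.24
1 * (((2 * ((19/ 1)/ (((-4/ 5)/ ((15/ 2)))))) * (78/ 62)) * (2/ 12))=-18525/ 248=-74.70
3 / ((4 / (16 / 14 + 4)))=27 / 7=3.86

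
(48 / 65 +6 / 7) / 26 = 363 / 5915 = 0.06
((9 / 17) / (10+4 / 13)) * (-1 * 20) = -1170 / 1139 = -1.03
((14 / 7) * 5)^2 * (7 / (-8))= -175 / 2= -87.50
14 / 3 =4.67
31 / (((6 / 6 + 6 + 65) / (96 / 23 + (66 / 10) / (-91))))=147839 / 83720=1.77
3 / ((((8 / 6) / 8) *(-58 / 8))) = -72 / 29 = -2.48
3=3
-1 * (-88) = 88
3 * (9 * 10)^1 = 270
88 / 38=44 / 19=2.32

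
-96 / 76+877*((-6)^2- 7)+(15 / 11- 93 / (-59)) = 313634999 / 12331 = 25434.68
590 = 590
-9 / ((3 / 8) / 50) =-1200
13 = 13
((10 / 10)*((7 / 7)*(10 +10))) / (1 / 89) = 1780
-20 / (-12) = 5 / 3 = 1.67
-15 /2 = -7.50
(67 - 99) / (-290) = 16 / 145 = 0.11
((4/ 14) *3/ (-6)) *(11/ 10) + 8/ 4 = 129/ 70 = 1.84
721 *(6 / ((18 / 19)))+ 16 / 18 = 41105 / 9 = 4567.22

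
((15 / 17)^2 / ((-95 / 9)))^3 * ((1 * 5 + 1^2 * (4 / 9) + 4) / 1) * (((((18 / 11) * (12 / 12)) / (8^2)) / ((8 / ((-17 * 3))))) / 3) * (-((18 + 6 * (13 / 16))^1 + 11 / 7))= -454714205625 / 90339392518144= -0.01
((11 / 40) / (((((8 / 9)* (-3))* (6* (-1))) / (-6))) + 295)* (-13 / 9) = -425.96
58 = 58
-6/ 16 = -3/ 8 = -0.38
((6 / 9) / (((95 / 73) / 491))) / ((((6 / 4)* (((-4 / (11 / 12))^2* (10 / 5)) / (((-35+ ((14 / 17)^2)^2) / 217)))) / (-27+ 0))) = 1787352665351 / 94452228480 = 18.92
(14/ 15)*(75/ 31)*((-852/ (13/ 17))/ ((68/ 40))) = -596400/ 403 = -1479.90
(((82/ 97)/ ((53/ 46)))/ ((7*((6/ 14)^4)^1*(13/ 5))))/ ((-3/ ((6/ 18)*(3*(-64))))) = 414014720/ 16240419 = 25.49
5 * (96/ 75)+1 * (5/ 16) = 537/ 80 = 6.71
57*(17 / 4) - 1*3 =957 / 4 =239.25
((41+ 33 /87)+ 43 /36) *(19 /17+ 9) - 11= 1862414 /4437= 419.75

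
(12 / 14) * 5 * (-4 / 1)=-120 / 7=-17.14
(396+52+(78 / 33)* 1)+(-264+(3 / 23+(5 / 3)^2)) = 430972 / 2277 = 189.27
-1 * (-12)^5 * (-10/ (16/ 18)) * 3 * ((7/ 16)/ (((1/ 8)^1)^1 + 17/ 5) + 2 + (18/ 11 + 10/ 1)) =-59745340800/ 517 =-115561587.62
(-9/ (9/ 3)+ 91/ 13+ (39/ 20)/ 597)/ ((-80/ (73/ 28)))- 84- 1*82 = -1481086309/ 8915200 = -166.13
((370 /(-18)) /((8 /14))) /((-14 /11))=2035 /72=28.26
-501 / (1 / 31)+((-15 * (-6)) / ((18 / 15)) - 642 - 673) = -16771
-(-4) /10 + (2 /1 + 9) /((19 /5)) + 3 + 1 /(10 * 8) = 9587 /1520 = 6.31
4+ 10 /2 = 9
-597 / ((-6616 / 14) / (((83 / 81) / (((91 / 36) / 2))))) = 33034 / 32253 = 1.02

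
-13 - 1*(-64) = 51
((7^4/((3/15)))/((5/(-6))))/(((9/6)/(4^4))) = -2458624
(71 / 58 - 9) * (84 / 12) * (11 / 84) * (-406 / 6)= 34727 / 72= 482.32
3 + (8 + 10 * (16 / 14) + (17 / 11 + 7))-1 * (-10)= 3155 / 77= 40.97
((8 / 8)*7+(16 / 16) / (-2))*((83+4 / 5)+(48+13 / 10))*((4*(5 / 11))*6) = 9438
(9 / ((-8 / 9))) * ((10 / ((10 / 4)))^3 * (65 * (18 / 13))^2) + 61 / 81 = -425152739 / 81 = -5248799.25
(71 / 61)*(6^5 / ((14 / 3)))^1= 828144 / 427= 1939.45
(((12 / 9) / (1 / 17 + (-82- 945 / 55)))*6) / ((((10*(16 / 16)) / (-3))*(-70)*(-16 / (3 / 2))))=1683 / 51900800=0.00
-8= -8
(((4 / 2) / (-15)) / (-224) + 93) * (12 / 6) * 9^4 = 341699067 / 280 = 1220353.81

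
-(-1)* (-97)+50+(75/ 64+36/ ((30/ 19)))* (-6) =-30533/ 160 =-190.83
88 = 88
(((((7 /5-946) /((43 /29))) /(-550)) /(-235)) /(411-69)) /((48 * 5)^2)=-136967 /547416144000000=-0.00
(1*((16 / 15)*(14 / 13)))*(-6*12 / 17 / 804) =-448 / 74035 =-0.01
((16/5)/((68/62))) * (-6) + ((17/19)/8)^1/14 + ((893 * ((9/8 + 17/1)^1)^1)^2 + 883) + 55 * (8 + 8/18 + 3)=1705903564431181/6511680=261975951.59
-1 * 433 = -433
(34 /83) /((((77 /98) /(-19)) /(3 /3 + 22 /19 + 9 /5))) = -178976 /4565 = -39.21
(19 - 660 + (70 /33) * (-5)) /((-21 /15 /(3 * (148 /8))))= 3978055 /154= 25831.53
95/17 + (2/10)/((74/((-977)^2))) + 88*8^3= 299664383/6290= 47641.40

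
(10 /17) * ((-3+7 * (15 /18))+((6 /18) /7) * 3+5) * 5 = 8375 /357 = 23.46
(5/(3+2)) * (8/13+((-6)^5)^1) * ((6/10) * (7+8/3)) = -586264/13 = -45097.23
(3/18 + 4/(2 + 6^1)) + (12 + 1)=41/3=13.67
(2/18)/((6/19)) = 19/54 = 0.35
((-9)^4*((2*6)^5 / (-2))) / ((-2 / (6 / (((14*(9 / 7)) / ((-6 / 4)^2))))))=306110016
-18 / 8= -9 / 4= -2.25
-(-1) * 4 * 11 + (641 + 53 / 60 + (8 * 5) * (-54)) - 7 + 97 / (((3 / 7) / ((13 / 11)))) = -266999 / 220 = -1213.63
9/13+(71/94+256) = 314601/1222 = 257.45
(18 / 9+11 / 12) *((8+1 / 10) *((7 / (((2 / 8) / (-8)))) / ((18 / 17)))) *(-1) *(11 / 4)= 27489 / 2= 13744.50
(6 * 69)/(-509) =-414/509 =-0.81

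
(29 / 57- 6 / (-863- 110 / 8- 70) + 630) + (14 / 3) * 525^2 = 1286880.52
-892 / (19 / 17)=-15164 / 19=-798.11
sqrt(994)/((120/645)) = 169.46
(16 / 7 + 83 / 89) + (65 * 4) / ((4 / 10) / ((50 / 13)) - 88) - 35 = -237790100 / 6844901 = -34.74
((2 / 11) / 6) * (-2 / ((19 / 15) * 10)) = -1 / 209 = -0.00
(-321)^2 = 103041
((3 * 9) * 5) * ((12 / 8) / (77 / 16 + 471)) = 3240 / 7613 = 0.43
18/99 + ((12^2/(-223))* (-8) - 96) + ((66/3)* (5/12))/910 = -242801057/2678676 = -90.64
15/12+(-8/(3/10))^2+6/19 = 487471/684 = 712.68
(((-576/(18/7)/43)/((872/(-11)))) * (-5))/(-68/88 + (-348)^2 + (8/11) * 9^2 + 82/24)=-203280/74963189011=-0.00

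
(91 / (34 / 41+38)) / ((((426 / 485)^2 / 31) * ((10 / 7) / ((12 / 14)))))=5441271745 / 96303264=56.50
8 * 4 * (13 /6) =208 /3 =69.33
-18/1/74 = -9/37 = -0.24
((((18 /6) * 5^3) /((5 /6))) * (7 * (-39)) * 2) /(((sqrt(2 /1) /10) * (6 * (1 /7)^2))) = -10032750 * sqrt(2) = -14188451.12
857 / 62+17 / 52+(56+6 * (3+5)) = 190457 / 1612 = 118.15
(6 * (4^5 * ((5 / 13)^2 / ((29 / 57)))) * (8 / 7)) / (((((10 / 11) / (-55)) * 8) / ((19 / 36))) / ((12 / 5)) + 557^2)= 161025638400 / 24469886672777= 0.01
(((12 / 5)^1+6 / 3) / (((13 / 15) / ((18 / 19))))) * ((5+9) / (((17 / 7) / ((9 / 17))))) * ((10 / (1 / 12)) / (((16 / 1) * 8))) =1964655 / 142766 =13.76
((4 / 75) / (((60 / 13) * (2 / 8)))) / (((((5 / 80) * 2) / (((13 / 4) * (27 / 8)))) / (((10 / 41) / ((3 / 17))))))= 5.61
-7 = -7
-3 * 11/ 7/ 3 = -11/ 7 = -1.57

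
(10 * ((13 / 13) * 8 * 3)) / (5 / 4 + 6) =960 / 29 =33.10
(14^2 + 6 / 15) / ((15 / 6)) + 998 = 26914 / 25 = 1076.56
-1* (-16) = 16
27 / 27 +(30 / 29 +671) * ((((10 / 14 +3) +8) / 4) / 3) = 800267 / 1218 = 657.03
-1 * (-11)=11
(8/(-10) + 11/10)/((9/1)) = 0.03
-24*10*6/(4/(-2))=720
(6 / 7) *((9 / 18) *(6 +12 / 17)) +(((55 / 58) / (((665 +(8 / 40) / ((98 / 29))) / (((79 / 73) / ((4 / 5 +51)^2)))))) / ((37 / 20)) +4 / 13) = 171998261398455138 / 54059586425676013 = 3.18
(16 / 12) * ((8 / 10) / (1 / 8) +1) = 9.87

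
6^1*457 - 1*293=2449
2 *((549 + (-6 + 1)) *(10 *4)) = 43520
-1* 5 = -5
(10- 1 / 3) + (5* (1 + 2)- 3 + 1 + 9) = 95 / 3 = 31.67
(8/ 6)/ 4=0.33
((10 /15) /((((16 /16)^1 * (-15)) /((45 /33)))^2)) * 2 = 4 /363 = 0.01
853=853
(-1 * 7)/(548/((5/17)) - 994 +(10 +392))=-5/908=-0.01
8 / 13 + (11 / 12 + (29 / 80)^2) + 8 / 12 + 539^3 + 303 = 39085144632799 / 249600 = 156591124.33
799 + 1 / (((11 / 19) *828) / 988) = 1824016 / 2277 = 801.06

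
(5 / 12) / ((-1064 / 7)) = -5 / 1824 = -0.00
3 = 3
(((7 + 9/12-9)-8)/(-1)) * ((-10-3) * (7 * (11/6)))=-37037/24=-1543.21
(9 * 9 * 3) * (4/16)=243/4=60.75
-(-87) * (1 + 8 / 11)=150.27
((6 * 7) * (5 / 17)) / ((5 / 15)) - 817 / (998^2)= 37.06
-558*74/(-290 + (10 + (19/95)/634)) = 130895640/887599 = 147.47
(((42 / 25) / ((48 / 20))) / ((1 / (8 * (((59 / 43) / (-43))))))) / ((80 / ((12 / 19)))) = -1239 / 878275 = -0.00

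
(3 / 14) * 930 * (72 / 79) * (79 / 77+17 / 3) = 51760080 / 42581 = 1215.57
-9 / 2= -4.50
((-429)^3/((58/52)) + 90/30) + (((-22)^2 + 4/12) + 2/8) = -24633350089/348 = -70785488.76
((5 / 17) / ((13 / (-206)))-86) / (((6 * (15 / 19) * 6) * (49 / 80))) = -1522736 / 292383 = -5.21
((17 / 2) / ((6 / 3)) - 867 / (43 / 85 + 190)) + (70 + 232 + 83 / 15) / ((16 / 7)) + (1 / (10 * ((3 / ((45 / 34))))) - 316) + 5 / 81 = -324029923343 / 1783820880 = -181.65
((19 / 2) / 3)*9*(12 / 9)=38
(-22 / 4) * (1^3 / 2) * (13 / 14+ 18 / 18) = -297 / 56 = -5.30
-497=-497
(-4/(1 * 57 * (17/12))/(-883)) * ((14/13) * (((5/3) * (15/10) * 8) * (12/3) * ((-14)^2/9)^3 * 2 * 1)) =269858570240/2702925693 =99.84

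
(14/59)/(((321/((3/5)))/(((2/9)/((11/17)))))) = 476/3124935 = 0.00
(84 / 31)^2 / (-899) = -7056 / 863939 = -0.01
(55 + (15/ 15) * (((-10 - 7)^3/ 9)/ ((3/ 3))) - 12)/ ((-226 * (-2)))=-1.11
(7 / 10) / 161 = 1 / 230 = 0.00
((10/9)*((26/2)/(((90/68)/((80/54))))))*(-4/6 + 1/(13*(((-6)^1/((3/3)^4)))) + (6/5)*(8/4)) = 182512/6561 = 27.82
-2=-2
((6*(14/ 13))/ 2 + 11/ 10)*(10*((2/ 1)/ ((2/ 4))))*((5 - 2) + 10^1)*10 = 22520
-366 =-366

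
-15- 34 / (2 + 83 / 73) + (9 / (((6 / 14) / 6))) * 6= 167207 / 229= 730.16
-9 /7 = -1.29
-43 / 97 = -0.44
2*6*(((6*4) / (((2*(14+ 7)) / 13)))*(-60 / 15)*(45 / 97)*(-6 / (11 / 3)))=2021760 / 7469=270.69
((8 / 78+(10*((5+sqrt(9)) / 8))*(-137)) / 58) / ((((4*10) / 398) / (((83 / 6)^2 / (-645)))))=36621145543 / 525236400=69.72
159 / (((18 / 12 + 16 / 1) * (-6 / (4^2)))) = -848 / 35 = -24.23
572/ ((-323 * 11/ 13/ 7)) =-4732/ 323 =-14.65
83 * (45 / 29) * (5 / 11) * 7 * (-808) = -105625800 / 319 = -331115.36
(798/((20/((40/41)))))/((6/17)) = 4522/41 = 110.29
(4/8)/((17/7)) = 7/34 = 0.21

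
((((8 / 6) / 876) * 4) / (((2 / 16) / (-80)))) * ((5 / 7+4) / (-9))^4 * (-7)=37480960 / 18253431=2.05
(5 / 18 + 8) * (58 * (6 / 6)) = 4321 / 9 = 480.11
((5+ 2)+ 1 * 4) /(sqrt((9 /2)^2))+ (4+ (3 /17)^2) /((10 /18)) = 25231 /2601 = 9.70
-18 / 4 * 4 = -18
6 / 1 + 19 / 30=199 / 30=6.63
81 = 81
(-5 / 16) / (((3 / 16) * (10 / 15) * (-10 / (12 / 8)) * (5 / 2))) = 3 / 20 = 0.15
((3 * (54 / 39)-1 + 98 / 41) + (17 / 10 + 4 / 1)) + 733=744.24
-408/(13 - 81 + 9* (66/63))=1428/205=6.97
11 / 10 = 1.10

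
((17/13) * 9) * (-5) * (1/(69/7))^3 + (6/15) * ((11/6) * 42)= 72929227/2372565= 30.74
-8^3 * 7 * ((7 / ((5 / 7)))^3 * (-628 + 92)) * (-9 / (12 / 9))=-1525544229888 / 125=-12204353839.10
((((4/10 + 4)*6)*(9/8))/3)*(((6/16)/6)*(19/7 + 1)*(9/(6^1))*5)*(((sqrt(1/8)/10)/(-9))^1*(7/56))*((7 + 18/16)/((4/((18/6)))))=-16731*sqrt(2)/458752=-0.05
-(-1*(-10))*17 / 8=-85 / 4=-21.25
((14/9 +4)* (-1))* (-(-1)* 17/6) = -425/27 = -15.74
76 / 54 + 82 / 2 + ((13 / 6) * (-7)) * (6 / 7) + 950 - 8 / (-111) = 979.48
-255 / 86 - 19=-1889 / 86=-21.97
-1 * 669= -669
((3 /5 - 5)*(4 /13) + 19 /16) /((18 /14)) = -1211 /9360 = -0.13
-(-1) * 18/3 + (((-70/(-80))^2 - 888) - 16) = -57423/64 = -897.23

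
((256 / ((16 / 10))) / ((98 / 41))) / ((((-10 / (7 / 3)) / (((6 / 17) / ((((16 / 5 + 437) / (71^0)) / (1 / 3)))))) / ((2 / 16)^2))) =-0.00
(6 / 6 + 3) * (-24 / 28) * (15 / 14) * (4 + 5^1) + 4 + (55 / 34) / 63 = -435359 / 14994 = -29.04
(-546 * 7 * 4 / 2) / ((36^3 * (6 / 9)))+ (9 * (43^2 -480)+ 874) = 13194.75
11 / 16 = 0.69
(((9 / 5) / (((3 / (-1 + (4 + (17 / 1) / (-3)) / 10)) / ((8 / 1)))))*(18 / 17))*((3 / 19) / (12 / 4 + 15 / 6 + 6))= -3024 / 37145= -0.08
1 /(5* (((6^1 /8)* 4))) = 1 /15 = 0.07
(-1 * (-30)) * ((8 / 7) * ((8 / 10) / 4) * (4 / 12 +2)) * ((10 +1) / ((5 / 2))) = 352 / 5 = 70.40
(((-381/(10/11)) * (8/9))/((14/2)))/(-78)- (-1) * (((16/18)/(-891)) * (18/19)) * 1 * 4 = 5226394/7702695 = 0.68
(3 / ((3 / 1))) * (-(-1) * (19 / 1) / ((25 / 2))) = 38 / 25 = 1.52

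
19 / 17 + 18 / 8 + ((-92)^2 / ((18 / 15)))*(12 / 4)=1439109 / 68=21163.37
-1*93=-93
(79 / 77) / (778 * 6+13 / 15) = 1185 / 5392541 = 0.00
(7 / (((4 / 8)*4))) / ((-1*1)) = -7 / 2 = -3.50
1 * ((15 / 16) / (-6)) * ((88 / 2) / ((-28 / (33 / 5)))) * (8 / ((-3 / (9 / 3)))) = -363 / 28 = -12.96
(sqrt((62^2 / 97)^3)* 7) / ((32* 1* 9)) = 208537* sqrt(97) / 338724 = 6.06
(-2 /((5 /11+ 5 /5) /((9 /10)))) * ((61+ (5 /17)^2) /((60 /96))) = -873873 /7225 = -120.95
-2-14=-16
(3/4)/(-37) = -3/148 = -0.02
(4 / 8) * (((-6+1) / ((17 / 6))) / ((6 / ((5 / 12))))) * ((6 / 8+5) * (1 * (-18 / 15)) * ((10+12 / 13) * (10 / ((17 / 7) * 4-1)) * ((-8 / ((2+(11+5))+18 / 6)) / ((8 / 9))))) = -122475 / 53924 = -2.27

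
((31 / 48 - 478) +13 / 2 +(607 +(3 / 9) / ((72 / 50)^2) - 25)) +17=62357 / 486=128.31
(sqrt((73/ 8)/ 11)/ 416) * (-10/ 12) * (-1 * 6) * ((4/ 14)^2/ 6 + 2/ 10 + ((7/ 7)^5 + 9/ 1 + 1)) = 317 * sqrt(1606)/ 103488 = 0.12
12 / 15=4 / 5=0.80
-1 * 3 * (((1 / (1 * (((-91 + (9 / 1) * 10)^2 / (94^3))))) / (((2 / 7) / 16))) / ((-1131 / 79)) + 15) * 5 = 18372433255 / 377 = 48733244.71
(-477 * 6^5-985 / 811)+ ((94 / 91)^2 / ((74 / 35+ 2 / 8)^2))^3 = -19095177646353276192872850240153 / 5148123190828408563924619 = -3709153.21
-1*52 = -52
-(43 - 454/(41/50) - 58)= 23315/41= 568.66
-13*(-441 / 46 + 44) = -20579 / 46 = -447.37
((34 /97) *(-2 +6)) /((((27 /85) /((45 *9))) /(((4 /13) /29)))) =693600 /36569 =18.97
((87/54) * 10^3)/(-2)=-7250/9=-805.56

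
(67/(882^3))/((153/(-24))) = -67/4374072171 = -0.00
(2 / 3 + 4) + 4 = 26 / 3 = 8.67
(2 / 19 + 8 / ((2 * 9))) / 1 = 0.55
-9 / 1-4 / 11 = -103 / 11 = -9.36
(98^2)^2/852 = 23059204/213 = 108259.17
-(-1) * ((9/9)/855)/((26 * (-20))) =-1/444600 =-0.00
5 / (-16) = -5 / 16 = -0.31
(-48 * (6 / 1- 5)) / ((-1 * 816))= 1 / 17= 0.06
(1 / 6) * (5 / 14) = 5 / 84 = 0.06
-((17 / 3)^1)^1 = -17 / 3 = -5.67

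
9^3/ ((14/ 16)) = 5832/ 7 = 833.14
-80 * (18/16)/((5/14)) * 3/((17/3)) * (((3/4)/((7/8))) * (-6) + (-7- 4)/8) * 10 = 8695.59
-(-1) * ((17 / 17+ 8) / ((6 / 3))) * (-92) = -414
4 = 4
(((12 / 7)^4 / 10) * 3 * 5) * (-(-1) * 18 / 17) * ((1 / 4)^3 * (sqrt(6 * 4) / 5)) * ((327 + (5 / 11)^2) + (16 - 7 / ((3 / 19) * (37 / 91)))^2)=26034225761304 * sqrt(6) / 33806476165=1886.34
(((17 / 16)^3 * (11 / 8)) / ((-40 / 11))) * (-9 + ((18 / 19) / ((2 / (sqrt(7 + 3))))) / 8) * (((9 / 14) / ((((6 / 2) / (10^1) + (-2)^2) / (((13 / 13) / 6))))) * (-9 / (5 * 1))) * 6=-433370817 / 394526720 + 433370817 * sqrt(10) / 59968061440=-1.08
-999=-999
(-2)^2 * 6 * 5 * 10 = 1200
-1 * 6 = -6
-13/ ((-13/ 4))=4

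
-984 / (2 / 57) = -28044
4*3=12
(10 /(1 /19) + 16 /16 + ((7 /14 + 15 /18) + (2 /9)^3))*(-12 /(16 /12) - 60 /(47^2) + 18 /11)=-8393929997 /5904657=-1421.58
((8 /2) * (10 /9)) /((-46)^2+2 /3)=4 /1905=0.00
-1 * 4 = -4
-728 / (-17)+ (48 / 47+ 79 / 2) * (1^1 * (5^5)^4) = 6175327301025459057 / 1598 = 3864410075735581.39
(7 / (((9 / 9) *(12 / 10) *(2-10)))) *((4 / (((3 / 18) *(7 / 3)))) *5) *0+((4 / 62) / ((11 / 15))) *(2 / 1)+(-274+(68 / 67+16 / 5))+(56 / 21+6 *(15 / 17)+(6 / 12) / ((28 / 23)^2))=-2387113417519 / 9135144480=-261.31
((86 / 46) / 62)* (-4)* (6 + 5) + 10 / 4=1673 / 1426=1.17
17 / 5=3.40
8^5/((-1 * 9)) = -32768/9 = -3640.89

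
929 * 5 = 4645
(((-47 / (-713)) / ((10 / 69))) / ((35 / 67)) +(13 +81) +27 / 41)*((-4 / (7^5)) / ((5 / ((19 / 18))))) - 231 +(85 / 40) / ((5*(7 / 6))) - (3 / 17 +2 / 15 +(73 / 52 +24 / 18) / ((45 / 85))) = -26335018030674694 / 111532090249125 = -236.12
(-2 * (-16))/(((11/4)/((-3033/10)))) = -194112/55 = -3529.31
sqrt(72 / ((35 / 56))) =10.73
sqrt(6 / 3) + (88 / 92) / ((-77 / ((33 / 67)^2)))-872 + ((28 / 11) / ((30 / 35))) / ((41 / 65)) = -848086400968 / 977852337 + sqrt(2) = -865.88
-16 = -16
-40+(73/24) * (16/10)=-527/15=-35.13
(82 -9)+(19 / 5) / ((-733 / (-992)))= 286393 / 3665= 78.14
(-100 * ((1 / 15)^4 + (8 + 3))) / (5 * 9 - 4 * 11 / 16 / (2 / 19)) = -17820032 / 305775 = -58.28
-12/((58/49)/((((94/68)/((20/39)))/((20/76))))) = -5119569/49300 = -103.85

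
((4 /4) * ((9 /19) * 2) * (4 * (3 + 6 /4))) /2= 162 /19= 8.53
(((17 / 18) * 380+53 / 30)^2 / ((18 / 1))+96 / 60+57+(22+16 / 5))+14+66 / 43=45926997403 / 6269400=7325.58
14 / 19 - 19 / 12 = -193 / 228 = -0.85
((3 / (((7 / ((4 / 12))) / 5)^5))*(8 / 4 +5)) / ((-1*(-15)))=0.00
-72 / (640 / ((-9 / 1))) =81 / 80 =1.01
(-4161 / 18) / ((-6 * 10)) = 3.85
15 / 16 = 0.94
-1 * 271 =-271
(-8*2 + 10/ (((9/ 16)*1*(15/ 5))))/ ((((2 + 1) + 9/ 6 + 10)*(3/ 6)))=-1088/ 783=-1.39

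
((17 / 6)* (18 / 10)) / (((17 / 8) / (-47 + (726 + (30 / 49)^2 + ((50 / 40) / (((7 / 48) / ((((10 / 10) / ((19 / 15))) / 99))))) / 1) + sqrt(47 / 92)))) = 6* sqrt(1081) / 115 + 4091408532 / 2509045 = 1632.38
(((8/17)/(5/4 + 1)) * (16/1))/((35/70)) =1024/153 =6.69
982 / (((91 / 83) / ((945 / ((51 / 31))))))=113700870 / 221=514483.57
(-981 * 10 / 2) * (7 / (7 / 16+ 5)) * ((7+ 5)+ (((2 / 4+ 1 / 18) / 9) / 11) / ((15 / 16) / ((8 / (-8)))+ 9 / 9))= -657522880 / 8613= -76340.75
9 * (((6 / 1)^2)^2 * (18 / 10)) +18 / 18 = 104981 / 5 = 20996.20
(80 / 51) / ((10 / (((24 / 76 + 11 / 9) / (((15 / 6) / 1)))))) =4208 / 43605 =0.10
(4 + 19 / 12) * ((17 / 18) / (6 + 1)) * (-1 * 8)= -1139 / 189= -6.03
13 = 13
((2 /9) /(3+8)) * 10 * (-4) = -80 /99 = -0.81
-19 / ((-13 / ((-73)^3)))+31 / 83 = -613479406 / 1079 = -568562.93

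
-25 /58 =-0.43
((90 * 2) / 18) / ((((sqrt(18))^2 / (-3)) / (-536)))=2680 / 3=893.33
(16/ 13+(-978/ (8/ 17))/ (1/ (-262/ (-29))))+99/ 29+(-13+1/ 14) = -1709362/ 91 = -18784.20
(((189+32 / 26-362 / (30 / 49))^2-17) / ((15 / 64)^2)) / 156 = 6261664132096 / 333669375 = 18766.07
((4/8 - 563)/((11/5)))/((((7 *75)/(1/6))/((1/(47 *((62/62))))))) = -0.00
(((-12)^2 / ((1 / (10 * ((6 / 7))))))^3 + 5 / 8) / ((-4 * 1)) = -5159780353715 / 10976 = -470096606.57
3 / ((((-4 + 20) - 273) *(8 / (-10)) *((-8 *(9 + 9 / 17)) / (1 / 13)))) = -85 / 5773248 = -0.00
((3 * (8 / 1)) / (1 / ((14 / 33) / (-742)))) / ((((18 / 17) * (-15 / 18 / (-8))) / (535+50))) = -72.78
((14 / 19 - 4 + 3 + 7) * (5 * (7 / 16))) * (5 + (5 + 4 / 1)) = 3920 / 19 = 206.32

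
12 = 12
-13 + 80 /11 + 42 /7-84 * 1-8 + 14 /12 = -5977 /66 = -90.56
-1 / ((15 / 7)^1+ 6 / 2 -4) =-7 / 8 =-0.88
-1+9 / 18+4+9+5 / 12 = 155 / 12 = 12.92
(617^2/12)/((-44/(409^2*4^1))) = -63682036609/132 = -482439671.28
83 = 83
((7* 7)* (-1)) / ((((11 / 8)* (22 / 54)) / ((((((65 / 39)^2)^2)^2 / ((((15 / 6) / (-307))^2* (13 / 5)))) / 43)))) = -11545502500000 / 16436277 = -702440.25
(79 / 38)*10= 20.79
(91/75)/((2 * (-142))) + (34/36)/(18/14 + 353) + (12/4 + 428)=431.00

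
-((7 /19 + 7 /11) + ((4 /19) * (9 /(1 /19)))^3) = -9751314 /209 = -46657.00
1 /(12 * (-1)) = -0.08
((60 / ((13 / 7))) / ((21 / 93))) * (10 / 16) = 2325 / 26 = 89.42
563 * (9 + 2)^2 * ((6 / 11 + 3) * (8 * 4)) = 7728864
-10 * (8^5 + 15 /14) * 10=-22938350 /7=-3276907.14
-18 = -18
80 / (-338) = -40 / 169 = -0.24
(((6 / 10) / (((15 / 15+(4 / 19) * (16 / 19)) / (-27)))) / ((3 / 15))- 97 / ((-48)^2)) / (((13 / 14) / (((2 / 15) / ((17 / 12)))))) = -471887423 / 67626000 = -6.98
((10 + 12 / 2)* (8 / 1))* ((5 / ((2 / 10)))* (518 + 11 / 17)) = 28214400 / 17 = 1659670.59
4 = 4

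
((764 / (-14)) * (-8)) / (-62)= -1528 / 217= -7.04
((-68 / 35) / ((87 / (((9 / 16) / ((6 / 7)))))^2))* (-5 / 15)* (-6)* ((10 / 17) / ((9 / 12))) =-7 / 40368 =-0.00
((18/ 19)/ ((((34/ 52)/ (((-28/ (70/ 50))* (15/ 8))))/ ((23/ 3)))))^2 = 18103702500/ 104329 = 173525.12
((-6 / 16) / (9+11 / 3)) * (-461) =4149 / 304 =13.65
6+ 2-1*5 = 3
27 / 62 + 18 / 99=421 / 682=0.62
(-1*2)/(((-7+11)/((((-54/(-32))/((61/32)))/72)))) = -3/488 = -0.01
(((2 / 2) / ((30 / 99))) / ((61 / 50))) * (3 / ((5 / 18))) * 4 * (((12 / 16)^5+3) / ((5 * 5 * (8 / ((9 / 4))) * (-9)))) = -590733 / 1249280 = -0.47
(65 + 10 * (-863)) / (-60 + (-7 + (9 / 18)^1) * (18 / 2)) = 5710 / 79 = 72.28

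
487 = 487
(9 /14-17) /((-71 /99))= 22671 /994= 22.81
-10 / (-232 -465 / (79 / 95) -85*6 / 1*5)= 790 / 263953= 0.00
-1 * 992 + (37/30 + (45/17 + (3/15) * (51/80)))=-20155039/20400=-987.99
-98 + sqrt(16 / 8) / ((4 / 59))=-98 + 59* sqrt(2) / 4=-77.14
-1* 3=-3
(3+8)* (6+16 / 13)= 1034 / 13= 79.54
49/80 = 0.61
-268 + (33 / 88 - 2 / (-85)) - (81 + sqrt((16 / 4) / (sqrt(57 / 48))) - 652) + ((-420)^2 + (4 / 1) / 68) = 120158351 / 680 - 4*19^(3 / 4) / 19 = 176701.54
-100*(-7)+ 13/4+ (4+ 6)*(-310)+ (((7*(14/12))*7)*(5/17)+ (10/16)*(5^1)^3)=-939139/408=-2301.81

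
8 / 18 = 4 / 9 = 0.44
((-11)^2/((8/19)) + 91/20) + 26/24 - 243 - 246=-23519/120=-195.99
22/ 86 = 11/ 43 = 0.26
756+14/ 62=23443/ 31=756.23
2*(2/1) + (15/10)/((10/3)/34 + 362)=147889/36934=4.00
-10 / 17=-0.59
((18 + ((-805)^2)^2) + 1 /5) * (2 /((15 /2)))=2799576004288 /25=111983040171.52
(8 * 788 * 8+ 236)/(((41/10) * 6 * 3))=253340/369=686.56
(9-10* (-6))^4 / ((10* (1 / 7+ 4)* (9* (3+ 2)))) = 17629983 / 1450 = 12158.61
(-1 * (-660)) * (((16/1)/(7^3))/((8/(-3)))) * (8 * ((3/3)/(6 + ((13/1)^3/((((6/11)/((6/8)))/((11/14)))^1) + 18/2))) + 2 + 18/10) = -4029143976/91758331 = -43.91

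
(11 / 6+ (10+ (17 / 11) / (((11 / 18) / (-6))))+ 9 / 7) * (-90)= 156615 / 847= 184.91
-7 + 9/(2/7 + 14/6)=-196/55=-3.56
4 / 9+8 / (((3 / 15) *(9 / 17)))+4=80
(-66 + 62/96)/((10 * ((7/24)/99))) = -310563/140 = -2218.31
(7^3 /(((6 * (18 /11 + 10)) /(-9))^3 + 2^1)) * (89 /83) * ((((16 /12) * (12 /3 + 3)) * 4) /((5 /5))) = -20478244248 /693271693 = -29.54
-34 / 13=-2.62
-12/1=-12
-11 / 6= -1.83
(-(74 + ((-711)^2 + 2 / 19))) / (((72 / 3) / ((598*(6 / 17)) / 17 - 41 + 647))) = -286143066609 / 21964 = -13027821.28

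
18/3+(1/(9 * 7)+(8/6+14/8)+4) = 3301/252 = 13.10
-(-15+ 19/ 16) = 221/ 16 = 13.81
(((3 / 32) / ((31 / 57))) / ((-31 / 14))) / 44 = -1197 / 676544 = -0.00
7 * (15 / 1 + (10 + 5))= 210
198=198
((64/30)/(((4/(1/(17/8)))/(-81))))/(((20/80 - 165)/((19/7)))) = 131328/392105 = 0.33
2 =2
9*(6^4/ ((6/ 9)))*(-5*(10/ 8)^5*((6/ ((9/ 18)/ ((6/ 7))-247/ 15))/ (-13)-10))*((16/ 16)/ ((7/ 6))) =6331877578125/ 2775136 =2281645.86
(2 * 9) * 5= 90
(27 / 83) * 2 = 54 / 83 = 0.65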